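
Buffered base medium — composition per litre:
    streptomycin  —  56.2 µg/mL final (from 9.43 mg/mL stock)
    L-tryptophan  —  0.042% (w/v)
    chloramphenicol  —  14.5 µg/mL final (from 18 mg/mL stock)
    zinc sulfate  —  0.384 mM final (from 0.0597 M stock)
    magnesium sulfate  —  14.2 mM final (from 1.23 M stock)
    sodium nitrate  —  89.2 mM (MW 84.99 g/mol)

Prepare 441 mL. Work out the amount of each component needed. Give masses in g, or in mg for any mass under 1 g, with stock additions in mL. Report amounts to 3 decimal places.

streptomycin 2.628 mL; L-tryptophan 185.220 mg; chloramphenicol 0.355 mL; zinc sulfate 2.837 mL; magnesium sulfate 5.091 mL; sodium nitrate 3.343 g

Target volume = 441 mL = 0.441 L.
streptomycin: C1V1 = C2V2 → 56.2 µg/mL × 441 mL ÷ 9430 µg/mL = 2.628 mL
L-tryptophan: 0.042 g per 100 mL × 441 mL ÷ 100 = 0.18522 g = 185.220 mg
chloramphenicol: V = C2·V2/C1 = 14.5 µg/mL × 441 mL ÷ 18000 µg/mL = 0.355 mL
zinc sulfate: dilute stock: 0.384 mM × 441 mL ÷ 59.7 mM = 2.837 mL
magnesium sulfate: V = C2·V2/C1 = 14.2 mM × 441 mL ÷ 1230 mM = 5.091 mL
sodium nitrate: 89.2 mmol/L × 84.99 g/mol × 0.441 L ÷ 1000 = 3.343 g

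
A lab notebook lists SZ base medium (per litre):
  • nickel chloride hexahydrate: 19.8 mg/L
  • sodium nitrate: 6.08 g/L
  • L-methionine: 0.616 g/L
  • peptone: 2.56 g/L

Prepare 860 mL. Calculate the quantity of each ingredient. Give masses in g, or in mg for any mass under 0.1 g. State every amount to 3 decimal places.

nickel chloride hexahydrate 17.028 mg; sodium nitrate 5.229 g; L-methionine 0.530 g; peptone 2.202 g

Working volume: 860 mL = 0.86 L.
nickel chloride hexahydrate: 19.8 mg/L × 0.86 L = 17.028 mg
sodium nitrate: 6.08 g/L × 0.86 L = 5.229 g
L-methionine: 0.616 g/L × 0.86 L = 0.530 g
peptone: 2.56 g/L × 0.86 L = 2.202 g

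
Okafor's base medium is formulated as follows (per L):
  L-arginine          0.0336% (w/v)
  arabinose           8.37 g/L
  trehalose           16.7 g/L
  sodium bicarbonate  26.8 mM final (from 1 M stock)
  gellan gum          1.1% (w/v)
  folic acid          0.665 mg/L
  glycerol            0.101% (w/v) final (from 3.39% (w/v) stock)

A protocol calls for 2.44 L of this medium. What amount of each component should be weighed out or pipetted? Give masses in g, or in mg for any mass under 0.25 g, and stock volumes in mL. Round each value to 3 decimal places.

Working volume: 2.44 L.
L-arginine: 0.0336 g per 100 mL × 2440 mL ÷ 100 = 0.820 g
arabinose: 8.37 g/L × 2.44 L = 20.423 g
trehalose: 16.7 g/L × 2.44 L = 40.748 g
sodium bicarbonate: dilute stock: 26.8 mM × 2440 mL ÷ 1000 mM = 65.392 mL
gellan gum: 1.1 g per 100 mL × 2440 mL ÷ 100 = 26.840 g
folic acid: 0.665 mg/L × 2.44 L = 1.623 mg
glycerol: C1V1 = C2V2 → 0.101% ÷ 3.39% × 2440 mL = 72.696 mL

L-arginine 0.820 g; arabinose 20.423 g; trehalose 40.748 g; sodium bicarbonate 65.392 mL; gellan gum 26.840 g; folic acid 1.623 mg; glycerol 72.696 mL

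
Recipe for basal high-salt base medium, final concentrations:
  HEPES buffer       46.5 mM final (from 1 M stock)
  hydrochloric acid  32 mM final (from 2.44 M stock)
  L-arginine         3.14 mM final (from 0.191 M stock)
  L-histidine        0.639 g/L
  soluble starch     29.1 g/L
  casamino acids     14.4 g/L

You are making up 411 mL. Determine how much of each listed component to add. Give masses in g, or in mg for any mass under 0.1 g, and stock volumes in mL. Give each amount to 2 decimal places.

Target volume = 411 mL = 0.411 L.
HEPES buffer: C1V1 = C2V2 → 46.5 mM × 411 mL ÷ 1000 mM = 19.11 mL
hydrochloric acid: C1V1 = C2V2 → 32 mM × 411 mL ÷ 2440 mM = 5.39 mL
L-arginine: C1V1 = C2V2 → 3.14 mM × 411 mL ÷ 191 mM = 6.76 mL
L-histidine: 0.639 g/L × 0.411 L = 0.26 g
soluble starch: 29.1 g/L × 0.411 L = 11.96 g
casamino acids: 14.4 g/L × 0.411 L = 5.92 g

HEPES buffer 19.11 mL; hydrochloric acid 5.39 mL; L-arginine 6.76 mL; L-histidine 0.26 g; soluble starch 11.96 g; casamino acids 5.92 g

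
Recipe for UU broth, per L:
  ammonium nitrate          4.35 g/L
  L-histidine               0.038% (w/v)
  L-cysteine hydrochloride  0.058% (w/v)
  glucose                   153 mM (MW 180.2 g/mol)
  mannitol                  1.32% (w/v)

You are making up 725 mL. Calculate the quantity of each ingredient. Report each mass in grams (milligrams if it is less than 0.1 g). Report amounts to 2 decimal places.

Working volume: 725 mL = 0.725 L.
ammonium nitrate: 4.35 g/L × 0.725 L = 3.15 g
L-histidine: 0.038 g per 100 mL × 725 mL ÷ 100 = 0.28 g
L-cysteine hydrochloride: 0.058% w/v = 0.58 g/L → 0.58 × 0.725 L = 0.42 g
glucose: 153 mmol/L × 180.2 g/mol × 0.725 L ÷ 1000 = 19.99 g
mannitol: 1.32 g per 100 mL × 725 mL ÷ 100 = 9.57 g

ammonium nitrate 3.15 g; L-histidine 0.28 g; L-cysteine hydrochloride 0.42 g; glucose 19.99 g; mannitol 9.57 g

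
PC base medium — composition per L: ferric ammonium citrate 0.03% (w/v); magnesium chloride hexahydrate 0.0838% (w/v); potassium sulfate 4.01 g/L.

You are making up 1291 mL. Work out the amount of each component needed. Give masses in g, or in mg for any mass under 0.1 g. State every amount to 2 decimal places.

ferric ammonium citrate 0.39 g; magnesium chloride hexahydrate 1.08 g; potassium sulfate 5.18 g

Working volume: 1291 mL = 1.291 L.
ferric ammonium citrate: 0.03% w/v = 0.3 g/L → 0.3 × 1.291 L = 0.39 g
magnesium chloride hexahydrate: 0.0838 g per 100 mL × 1291 mL ÷ 100 = 1.08 g
potassium sulfate: 4.01 g/L × 1.291 L = 5.18 g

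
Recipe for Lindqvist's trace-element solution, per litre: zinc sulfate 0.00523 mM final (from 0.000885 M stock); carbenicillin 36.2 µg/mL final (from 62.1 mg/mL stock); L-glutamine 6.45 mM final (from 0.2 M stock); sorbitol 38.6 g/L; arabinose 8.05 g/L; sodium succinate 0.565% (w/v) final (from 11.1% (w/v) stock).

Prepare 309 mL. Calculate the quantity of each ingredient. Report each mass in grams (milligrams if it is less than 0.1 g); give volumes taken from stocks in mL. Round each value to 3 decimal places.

Working volume: 309 mL = 0.309 L.
zinc sulfate: C1V1 = C2V2 → 0.00523 mM × 309 mL ÷ 0.885 mM = 1.826 mL
carbenicillin: V = C2·V2/C1 = 36.2 µg/mL × 309 mL ÷ 62100 µg/mL = 0.180 mL
L-glutamine: V = C2·V2/C1 = 6.45 mM × 309 mL ÷ 200 mM = 9.965 mL
sorbitol: 38.6 g/L × 0.309 L = 11.927 g
arabinose: 8.05 g/L × 0.309 L = 2.487 g
sodium succinate: C1V1 = C2V2 → 0.565% ÷ 11.1% × 309 mL = 15.728 mL

zinc sulfate 1.826 mL; carbenicillin 0.180 mL; L-glutamine 9.965 mL; sorbitol 11.927 g; arabinose 2.487 g; sodium succinate 15.728 mL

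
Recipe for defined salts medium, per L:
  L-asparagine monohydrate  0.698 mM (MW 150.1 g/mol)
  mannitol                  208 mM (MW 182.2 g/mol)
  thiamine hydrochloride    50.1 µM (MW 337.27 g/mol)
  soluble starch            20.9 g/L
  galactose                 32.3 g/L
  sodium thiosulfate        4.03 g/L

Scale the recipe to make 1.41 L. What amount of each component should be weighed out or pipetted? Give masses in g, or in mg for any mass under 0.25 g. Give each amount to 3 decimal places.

L-asparagine monohydrate 147.725 mg; mannitol 53.436 g; thiamine hydrochloride 23.825 mg; soluble starch 29.469 g; galactose 45.543 g; sodium thiosulfate 5.682 g

Scale factor relative to 1 L: 1.41.
L-asparagine monohydrate: 0.698 mmol/L × 150.1 mg/mmol × 1.41 L = 147.725 mg
mannitol: 208 mmol/L × 182.2 g/mol × 1.41 L ÷ 1000 = 53.436 g
thiamine hydrochloride: 50.1 µmol/L × 337.27 g/mol × 1.41 L ÷ 1000 = 23.825 mg
soluble starch: 20.9 g/L × 1.41 L = 29.469 g
galactose: 32.3 g/L × 1.41 L = 45.543 g
sodium thiosulfate: 4.03 g/L × 1.41 L = 5.682 g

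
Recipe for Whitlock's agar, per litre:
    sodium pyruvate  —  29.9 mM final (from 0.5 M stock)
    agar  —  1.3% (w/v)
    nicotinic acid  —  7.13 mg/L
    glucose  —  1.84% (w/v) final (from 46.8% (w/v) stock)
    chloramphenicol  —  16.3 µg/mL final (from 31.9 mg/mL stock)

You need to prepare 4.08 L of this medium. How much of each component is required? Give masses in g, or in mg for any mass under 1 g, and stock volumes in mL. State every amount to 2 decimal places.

sodium pyruvate 243.98 mL; agar 53.04 g; nicotinic acid 29.09 mg; glucose 160.41 mL; chloramphenicol 2.08 mL

Scale factor relative to 1 L: 4.08.
sodium pyruvate: C1V1 = C2V2 → 29.9 mM × 4080 mL ÷ 500 mM = 243.98 mL
agar: 1.3 g per 100 mL × 4080 mL ÷ 100 = 53.04 g
nicotinic acid: 7.13 mg/L × 4.08 L = 29.09 mg
glucose: C1V1 = C2V2 → 1.84% ÷ 46.8% × 4080 mL = 160.41 mL
chloramphenicol: C1V1 = C2V2 → 16.3 µg/mL × 4080 mL ÷ 31900 µg/mL = 2.08 mL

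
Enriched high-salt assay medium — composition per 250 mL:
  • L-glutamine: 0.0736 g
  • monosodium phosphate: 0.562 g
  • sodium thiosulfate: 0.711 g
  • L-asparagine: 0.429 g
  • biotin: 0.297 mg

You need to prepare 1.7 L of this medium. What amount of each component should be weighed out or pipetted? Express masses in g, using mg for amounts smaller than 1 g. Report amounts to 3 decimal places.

Scale factor = 1700 mL / 250 mL = 6.8.
L-glutamine: 0.0736 g × (1700 mL / 250 mL) = 0.50048 g = 500.480 mg
monosodium phosphate: 0.562 g × (1700 mL / 250 mL) = 3.822 g
sodium thiosulfate: 0.711 g × (1700 mL / 250 mL) = 4.835 g
L-asparagine: 0.429 g × (1700 mL / 250 mL) = 2.917 g
biotin: 0.297 mg × (1700 mL / 250 mL) = 2.020 mg

L-glutamine 500.480 mg; monosodium phosphate 3.822 g; sodium thiosulfate 4.835 g; L-asparagine 2.917 g; biotin 2.020 mg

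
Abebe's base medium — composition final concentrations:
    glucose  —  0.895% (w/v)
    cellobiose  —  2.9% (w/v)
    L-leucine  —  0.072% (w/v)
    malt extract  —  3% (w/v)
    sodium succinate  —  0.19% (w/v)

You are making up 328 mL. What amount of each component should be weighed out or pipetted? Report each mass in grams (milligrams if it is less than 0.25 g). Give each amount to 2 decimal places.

Working volume: 328 mL = 0.328 L.
glucose: 0.895 g per 100 mL × 328 mL ÷ 100 = 2.94 g
cellobiose: 2.9 g per 100 mL × 328 mL ÷ 100 = 9.51 g
L-leucine: 0.072% w/v = 0.72 g/L → 0.72 × 0.328 L = 0.23616 g = 236.16 mg
malt extract: 3% w/v = 30 g/L → 30 × 0.328 L = 9.84 g
sodium succinate: 0.19% w/v = 1.9 g/L → 1.9 × 0.328 L = 0.62 g

glucose 2.94 g; cellobiose 9.51 g; L-leucine 236.16 mg; malt extract 9.84 g; sodium succinate 0.62 g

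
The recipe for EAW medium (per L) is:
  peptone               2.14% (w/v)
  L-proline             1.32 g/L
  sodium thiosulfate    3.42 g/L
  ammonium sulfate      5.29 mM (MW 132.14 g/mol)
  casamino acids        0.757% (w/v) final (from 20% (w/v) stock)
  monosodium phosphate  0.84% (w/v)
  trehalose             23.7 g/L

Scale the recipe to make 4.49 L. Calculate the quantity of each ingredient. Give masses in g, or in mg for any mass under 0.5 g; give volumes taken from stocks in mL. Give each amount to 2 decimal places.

Working volume: 4.49 L.
peptone: 2.14 g per 100 mL × 4490 mL ÷ 100 = 96.09 g
L-proline: 1.32 g/L × 4.49 L = 5.93 g
sodium thiosulfate: 3.42 g/L × 4.49 L = 15.36 g
ammonium sulfate: 5.29 mmol/L × 132.14 g/mol × 4.49 L ÷ 1000 = 3.14 g
casamino acids: dilute stock: 0.757% ÷ 20% × 4490 mL = 169.95 mL
monosodium phosphate: 0.84 g per 100 mL × 4490 mL ÷ 100 = 37.72 g
trehalose: 23.7 g/L × 4.49 L = 106.41 g

peptone 96.09 g; L-proline 5.93 g; sodium thiosulfate 15.36 g; ammonium sulfate 3.14 g; casamino acids 169.95 mL; monosodium phosphate 37.72 g; trehalose 106.41 g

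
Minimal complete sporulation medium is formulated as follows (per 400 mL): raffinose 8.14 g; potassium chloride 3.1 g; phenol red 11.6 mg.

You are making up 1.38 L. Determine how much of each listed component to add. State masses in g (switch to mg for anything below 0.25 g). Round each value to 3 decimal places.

Scale factor = 1380 mL / 400 mL = 3.45.
raffinose: 8.14 g × (1380 mL / 400 mL) = 28.083 g
potassium chloride: 3.1 g × (1380 mL / 400 mL) = 10.695 g
phenol red: 11.6 mg × (1380 mL / 400 mL) = 40.020 mg

raffinose 28.083 g; potassium chloride 10.695 g; phenol red 40.020 mg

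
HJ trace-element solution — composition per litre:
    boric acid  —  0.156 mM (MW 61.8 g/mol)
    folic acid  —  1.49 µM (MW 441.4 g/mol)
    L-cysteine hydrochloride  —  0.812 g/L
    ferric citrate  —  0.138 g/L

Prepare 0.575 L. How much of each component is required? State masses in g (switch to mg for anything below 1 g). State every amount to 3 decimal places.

Scale factor relative to 1 L: 0.575.
boric acid: 0.156 mmol/L × 61.8 mg/mmol × 0.575 L = 5.543 mg
folic acid: 1.49 µmol/L × 441.4 g/mol × 0.575 L ÷ 1000 = 0.378 mg
L-cysteine hydrochloride: 0.812 g/L × 0.575 L = 0.4669 g = 466.900 mg
ferric citrate: 0.138 g/L × 0.575 L = 0.07935 g = 79.350 mg

boric acid 5.543 mg; folic acid 0.378 mg; L-cysteine hydrochloride 466.900 mg; ferric citrate 79.350 mg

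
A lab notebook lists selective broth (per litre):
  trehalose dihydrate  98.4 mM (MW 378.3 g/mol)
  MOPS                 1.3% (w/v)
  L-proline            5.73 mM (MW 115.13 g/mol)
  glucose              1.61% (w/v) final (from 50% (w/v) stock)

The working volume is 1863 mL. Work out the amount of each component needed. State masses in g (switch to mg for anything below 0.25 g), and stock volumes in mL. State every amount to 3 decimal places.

trehalose dihydrate 69.350 g; MOPS 24.219 g; L-proline 1.229 g; glucose 59.989 mL

Scale factor relative to 1 L: 1.863.
trehalose dihydrate: 98.4 mmol/L × 378.3 g/mol × 1.863 L ÷ 1000 = 69.350 g
MOPS: 1.3 g per 100 mL × 1863 mL ÷ 100 = 24.219 g
L-proline: 5.73 mmol/L × 115.13 g/mol × 1.863 L ÷ 1000 = 1.229 g
glucose: C1V1 = C2V2 → 1.61% ÷ 50% × 1863 mL = 59.989 mL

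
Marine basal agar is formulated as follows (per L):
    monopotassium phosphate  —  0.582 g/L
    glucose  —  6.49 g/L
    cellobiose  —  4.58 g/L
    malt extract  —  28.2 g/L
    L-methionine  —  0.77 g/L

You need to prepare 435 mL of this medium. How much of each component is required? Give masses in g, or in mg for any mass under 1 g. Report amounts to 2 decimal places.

Working volume: 435 mL = 0.435 L.
monopotassium phosphate: 0.582 g/L × 0.435 L = 0.25317 g = 253.17 mg
glucose: 6.49 g/L × 0.435 L = 2.82 g
cellobiose: 4.58 g/L × 0.435 L = 1.99 g
malt extract: 28.2 g/L × 0.435 L = 12.27 g
L-methionine: 0.77 g/L × 0.435 L = 0.33495 g = 334.95 mg

monopotassium phosphate 253.17 mg; glucose 2.82 g; cellobiose 1.99 g; malt extract 12.27 g; L-methionine 334.95 mg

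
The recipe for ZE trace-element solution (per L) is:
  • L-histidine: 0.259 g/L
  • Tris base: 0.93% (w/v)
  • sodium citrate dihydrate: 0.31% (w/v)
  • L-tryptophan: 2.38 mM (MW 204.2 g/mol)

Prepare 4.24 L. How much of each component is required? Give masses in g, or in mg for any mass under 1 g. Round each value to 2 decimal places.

L-histidine 1.10 g; Tris base 39.43 g; sodium citrate dihydrate 13.14 g; L-tryptophan 2.06 g

Working volume: 4.24 L.
L-histidine: 0.259 g/L × 4.24 L = 1.10 g
Tris base: 0.93% w/v = 9.3 g/L → 9.3 × 4.24 L = 39.43 g
sodium citrate dihydrate: 0.31% w/v = 3.1 g/L → 3.1 × 4.24 L = 13.14 g
L-tryptophan: 2.38 mmol/L × 204.2 g/mol × 4.24 L ÷ 1000 = 2.06 g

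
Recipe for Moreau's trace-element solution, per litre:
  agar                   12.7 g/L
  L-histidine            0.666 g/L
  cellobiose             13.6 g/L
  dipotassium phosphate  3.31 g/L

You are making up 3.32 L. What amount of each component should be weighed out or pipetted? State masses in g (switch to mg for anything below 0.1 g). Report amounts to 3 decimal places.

agar 42.164 g; L-histidine 2.211 g; cellobiose 45.152 g; dipotassium phosphate 10.989 g

Scale factor relative to 1 L: 3.32.
agar: 12.7 g/L × 3.32 L = 42.164 g
L-histidine: 0.666 g/L × 3.32 L = 2.211 g
cellobiose: 13.6 g/L × 3.32 L = 45.152 g
dipotassium phosphate: 3.31 g/L × 3.32 L = 10.989 g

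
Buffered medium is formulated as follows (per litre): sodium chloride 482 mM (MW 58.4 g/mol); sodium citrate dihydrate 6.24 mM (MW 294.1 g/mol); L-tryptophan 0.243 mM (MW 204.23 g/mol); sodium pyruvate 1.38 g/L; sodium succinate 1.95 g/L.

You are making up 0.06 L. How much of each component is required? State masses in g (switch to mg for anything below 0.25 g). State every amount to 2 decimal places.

sodium chloride 1.69 g; sodium citrate dihydrate 110.11 mg; L-tryptophan 2.98 mg; sodium pyruvate 82.80 mg; sodium succinate 117.00 mg

Working volume: 0.06 L.
sodium chloride: 482 mmol/L × 58.4 g/mol × 0.06 L ÷ 1000 = 1.69 g
sodium citrate dihydrate: 6.24 mmol/L × 294.1 mg/mmol × 0.06 L = 110.11 mg
L-tryptophan: 0.243 mmol/L × 204.23 mg/mmol × 0.06 L = 2.98 mg
sodium pyruvate: 1.38 g/L × 0.06 L = 0.0828 g = 82.80 mg
sodium succinate: 1.95 g/L × 0.06 L = 0.117 g = 117.00 mg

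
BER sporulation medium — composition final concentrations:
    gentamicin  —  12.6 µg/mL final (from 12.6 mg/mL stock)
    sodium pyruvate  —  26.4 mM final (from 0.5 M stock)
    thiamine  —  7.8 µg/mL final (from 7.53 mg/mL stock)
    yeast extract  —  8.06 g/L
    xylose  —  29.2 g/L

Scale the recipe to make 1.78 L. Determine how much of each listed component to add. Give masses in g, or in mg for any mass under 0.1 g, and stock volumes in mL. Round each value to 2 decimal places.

Scale factor relative to 1 L: 1.78.
gentamicin: C1V1 = C2V2 → 12.6 µg/mL × 1780 mL ÷ 12600 µg/mL = 1.78 mL
sodium pyruvate: C1V1 = C2V2 → 26.4 mM × 1780 mL ÷ 500 mM = 93.98 mL
thiamine: V = C2·V2/C1 = 7.8 µg/mL × 1780 mL ÷ 7530 µg/mL = 1.84 mL
yeast extract: 8.06 g/L × 1.78 L = 14.35 g
xylose: 29.2 g/L × 1.78 L = 51.98 g

gentamicin 1.78 mL; sodium pyruvate 93.98 mL; thiamine 1.84 mL; yeast extract 14.35 g; xylose 51.98 g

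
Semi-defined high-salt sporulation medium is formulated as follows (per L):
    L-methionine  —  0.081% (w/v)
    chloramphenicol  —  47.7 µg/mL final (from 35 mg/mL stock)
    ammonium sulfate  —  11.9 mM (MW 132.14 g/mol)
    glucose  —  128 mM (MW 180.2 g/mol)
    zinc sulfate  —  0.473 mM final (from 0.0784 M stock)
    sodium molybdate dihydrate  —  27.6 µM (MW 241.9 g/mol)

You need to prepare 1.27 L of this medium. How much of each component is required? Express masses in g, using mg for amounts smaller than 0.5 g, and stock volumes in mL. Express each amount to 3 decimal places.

Working volume: 1.27 L.
L-methionine: 0.081 g per 100 mL × 1270 mL ÷ 100 = 1.029 g
chloramphenicol: C1V1 = C2V2 → 47.7 µg/mL × 1270 mL ÷ 35000 µg/mL = 1.731 mL
ammonium sulfate: 11.9 mmol/L × 132.14 g/mol × 1.27 L ÷ 1000 = 1.997 g
glucose: 128 mmol/L × 180.2 g/mol × 1.27 L ÷ 1000 = 29.293 g
zinc sulfate: V = C2·V2/C1 = 0.473 mM × 1270 mL ÷ 78.4 mM = 7.662 mL
sodium molybdate dihydrate: 27.6 µmol/L × 241.9 g/mol × 1.27 L ÷ 1000 = 8.479 mg

L-methionine 1.029 g; chloramphenicol 1.731 mL; ammonium sulfate 1.997 g; glucose 29.293 g; zinc sulfate 7.662 mL; sodium molybdate dihydrate 8.479 mg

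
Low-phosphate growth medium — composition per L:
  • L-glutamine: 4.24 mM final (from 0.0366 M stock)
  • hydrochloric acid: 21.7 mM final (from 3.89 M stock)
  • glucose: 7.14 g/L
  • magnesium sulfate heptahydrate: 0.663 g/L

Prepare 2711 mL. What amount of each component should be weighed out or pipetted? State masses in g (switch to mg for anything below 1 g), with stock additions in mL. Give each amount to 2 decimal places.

Working volume: 2711 mL = 2.711 L.
L-glutamine: dilute stock: 4.24 mM × 2711 mL ÷ 36.6 mM = 314.06 mL
hydrochloric acid: dilute stock: 21.7 mM × 2711 mL ÷ 3890 mM = 15.12 mL
glucose: 7.14 g/L × 2.711 L = 19.36 g
magnesium sulfate heptahydrate: 0.663 g/L × 2.711 L = 1.80 g

L-glutamine 314.06 mL; hydrochloric acid 15.12 mL; glucose 19.36 g; magnesium sulfate heptahydrate 1.80 g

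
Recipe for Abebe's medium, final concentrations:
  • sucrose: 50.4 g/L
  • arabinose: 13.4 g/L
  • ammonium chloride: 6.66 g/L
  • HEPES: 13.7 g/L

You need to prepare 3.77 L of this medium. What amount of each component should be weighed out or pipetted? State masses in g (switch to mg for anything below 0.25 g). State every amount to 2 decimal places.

sucrose 190.01 g; arabinose 50.52 g; ammonium chloride 25.11 g; HEPES 51.65 g

Scale factor relative to 1 L: 3.77.
sucrose: 50.4 g/L × 3.77 L = 190.01 g
arabinose: 13.4 g/L × 3.77 L = 50.52 g
ammonium chloride: 6.66 g/L × 3.77 L = 25.11 g
HEPES: 13.7 g/L × 3.77 L = 51.65 g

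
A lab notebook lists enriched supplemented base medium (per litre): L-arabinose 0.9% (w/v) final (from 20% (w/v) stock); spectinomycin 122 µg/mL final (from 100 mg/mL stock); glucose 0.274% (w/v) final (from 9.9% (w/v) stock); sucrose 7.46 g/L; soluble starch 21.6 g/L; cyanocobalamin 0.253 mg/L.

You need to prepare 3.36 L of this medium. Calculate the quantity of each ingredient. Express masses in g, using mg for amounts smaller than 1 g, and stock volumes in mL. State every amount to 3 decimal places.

Working volume: 3.36 L.
L-arabinose: V = C2·V2/C1 = 0.9% ÷ 20% × 3360 mL = 151.200 mL
spectinomycin: C1V1 = C2V2 → 122 µg/mL × 3360 mL ÷ 100000 µg/mL = 4.099 mL
glucose: dilute stock: 0.274% ÷ 9.9% × 3360 mL = 92.994 mL
sucrose: 7.46 g/L × 3.36 L = 25.066 g
soluble starch: 21.6 g/L × 3.36 L = 72.576 g
cyanocobalamin: 0.253 mg/L × 3.36 L = 0.850 mg

L-arabinose 151.200 mL; spectinomycin 4.099 mL; glucose 92.994 mL; sucrose 25.066 g; soluble starch 72.576 g; cyanocobalamin 0.850 mg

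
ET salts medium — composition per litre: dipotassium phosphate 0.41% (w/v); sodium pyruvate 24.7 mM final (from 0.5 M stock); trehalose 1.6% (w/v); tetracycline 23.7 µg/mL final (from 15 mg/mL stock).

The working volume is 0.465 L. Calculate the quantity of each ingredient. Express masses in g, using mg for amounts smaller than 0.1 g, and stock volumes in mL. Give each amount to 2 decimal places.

Scale factor relative to 1 L: 0.465.
dipotassium phosphate: 0.41% w/v = 4.1 g/L → 4.1 × 0.465 L = 1.91 g
sodium pyruvate: C1V1 = C2V2 → 24.7 mM × 465 mL ÷ 500 mM = 22.97 mL
trehalose: 1.6% w/v = 16 g/L → 16 × 0.465 L = 7.44 g
tetracycline: V = C2·V2/C1 = 23.7 µg/mL × 465 mL ÷ 15000 µg/mL = 0.73 mL

dipotassium phosphate 1.91 g; sodium pyruvate 22.97 mL; trehalose 7.44 g; tetracycline 0.73 mL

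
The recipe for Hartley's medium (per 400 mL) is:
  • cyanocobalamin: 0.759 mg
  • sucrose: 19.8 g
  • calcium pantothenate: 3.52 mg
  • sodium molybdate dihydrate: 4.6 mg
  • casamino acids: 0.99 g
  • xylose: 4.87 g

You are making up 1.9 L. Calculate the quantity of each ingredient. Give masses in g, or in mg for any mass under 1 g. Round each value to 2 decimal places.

cyanocobalamin 3.61 mg; sucrose 94.05 g; calcium pantothenate 16.72 mg; sodium molybdate dihydrate 21.85 mg; casamino acids 4.70 g; xylose 23.13 g

Scale factor = 1900 mL / 400 mL = 4.75.
cyanocobalamin: 0.759 mg × (1900 mL / 400 mL) = 3.61 mg
sucrose: 19.8 g × (1900 mL / 400 mL) = 94.05 g
calcium pantothenate: 3.52 mg × (1900 mL / 400 mL) = 16.72 mg
sodium molybdate dihydrate: 4.6 mg × (1900 mL / 400 mL) = 21.85 mg
casamino acids: 0.99 g × (1900 mL / 400 mL) = 4.70 g
xylose: 4.87 g × (1900 mL / 400 mL) = 23.13 g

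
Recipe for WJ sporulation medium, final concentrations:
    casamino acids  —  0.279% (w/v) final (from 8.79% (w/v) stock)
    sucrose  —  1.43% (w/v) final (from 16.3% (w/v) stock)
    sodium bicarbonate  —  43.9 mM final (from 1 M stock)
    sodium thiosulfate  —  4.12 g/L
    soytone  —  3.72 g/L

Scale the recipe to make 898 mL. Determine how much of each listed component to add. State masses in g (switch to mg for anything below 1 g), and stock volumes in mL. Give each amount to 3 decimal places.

casamino acids 28.503 mL; sucrose 78.782 mL; sodium bicarbonate 39.422 mL; sodium thiosulfate 3.700 g; soytone 3.341 g

Scale factor relative to 1 L: 0.898.
casamino acids: dilute stock: 0.279% ÷ 8.79% × 898 mL = 28.503 mL
sucrose: V = C2·V2/C1 = 1.43% ÷ 16.3% × 898 mL = 78.782 mL
sodium bicarbonate: V = C2·V2/C1 = 43.9 mM × 898 mL ÷ 1000 mM = 39.422 mL
sodium thiosulfate: 4.12 g/L × 0.898 L = 3.700 g
soytone: 3.72 g/L × 0.898 L = 3.341 g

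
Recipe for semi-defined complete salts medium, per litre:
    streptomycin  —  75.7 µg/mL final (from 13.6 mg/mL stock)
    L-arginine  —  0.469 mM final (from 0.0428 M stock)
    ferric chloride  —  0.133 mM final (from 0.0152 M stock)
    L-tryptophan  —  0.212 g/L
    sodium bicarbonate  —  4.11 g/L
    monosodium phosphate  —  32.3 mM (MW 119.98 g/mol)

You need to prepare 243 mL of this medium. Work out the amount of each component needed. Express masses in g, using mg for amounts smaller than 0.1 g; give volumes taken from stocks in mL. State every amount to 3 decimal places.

streptomycin 1.353 mL; L-arginine 2.663 mL; ferric chloride 2.126 mL; L-tryptophan 51.516 mg; sodium bicarbonate 0.999 g; monosodium phosphate 0.942 g

Target volume = 243 mL = 0.243 L.
streptomycin: dilute stock: 75.7 µg/mL × 243 mL ÷ 13600 µg/mL = 1.353 mL
L-arginine: dilute stock: 0.469 mM × 243 mL ÷ 42.8 mM = 2.663 mL
ferric chloride: dilute stock: 0.133 mM × 243 mL ÷ 15.2 mM = 2.126 mL
L-tryptophan: 0.212 g/L × 0.243 L = 0.051516 g = 51.516 mg
sodium bicarbonate: 4.11 g/L × 0.243 L = 0.999 g
monosodium phosphate: 32.3 mmol/L × 119.98 g/mol × 0.243 L ÷ 1000 = 0.942 g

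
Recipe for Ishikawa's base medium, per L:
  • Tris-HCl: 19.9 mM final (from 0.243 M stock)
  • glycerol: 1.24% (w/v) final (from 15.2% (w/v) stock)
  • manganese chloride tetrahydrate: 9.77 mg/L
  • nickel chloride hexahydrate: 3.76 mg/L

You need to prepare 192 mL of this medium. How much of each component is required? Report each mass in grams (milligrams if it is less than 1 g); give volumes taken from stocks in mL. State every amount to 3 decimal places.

Tris-HCl 15.723 mL; glycerol 15.663 mL; manganese chloride tetrahydrate 1.876 mg; nickel chloride hexahydrate 0.722 mg

Scale factor relative to 1 L: 0.192.
Tris-HCl: C1V1 = C2V2 → 19.9 mM × 192 mL ÷ 243 mM = 15.723 mL
glycerol: V = C2·V2/C1 = 1.24% ÷ 15.2% × 192 mL = 15.663 mL
manganese chloride tetrahydrate: 9.77 mg/L × 0.192 L = 1.876 mg
nickel chloride hexahydrate: 3.76 mg/L × 0.192 L = 0.722 mg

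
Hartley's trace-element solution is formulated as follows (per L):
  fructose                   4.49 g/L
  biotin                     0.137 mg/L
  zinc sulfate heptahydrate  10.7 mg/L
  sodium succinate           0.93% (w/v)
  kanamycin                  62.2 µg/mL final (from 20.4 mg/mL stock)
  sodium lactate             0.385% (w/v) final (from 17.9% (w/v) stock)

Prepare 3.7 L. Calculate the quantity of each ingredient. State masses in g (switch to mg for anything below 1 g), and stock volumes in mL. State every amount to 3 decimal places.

Scale factor relative to 1 L: 3.7.
fructose: 4.49 g/L × 3.7 L = 16.613 g
biotin: 0.137 mg/L × 3.7 L = 0.507 mg
zinc sulfate heptahydrate: 10.7 mg/L × 3.7 L = 39.590 mg
sodium succinate: 0.93 g per 100 mL × 3700 mL ÷ 100 = 34.410 g
kanamycin: dilute stock: 62.2 µg/mL × 3700 mL ÷ 20400 µg/mL = 11.281 mL
sodium lactate: dilute stock: 0.385% ÷ 17.9% × 3700 mL = 79.581 mL

fructose 16.613 g; biotin 0.507 mg; zinc sulfate heptahydrate 39.590 mg; sodium succinate 34.410 g; kanamycin 11.281 mL; sodium lactate 79.581 mL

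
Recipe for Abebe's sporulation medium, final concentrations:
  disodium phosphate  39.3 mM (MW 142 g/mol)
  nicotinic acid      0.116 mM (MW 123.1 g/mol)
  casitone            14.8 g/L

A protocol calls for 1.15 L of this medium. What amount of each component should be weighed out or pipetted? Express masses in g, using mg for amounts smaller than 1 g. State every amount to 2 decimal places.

Scale factor relative to 1 L: 1.15.
disodium phosphate: 39.3 mmol/L × 142 g/mol × 1.15 L ÷ 1000 = 6.42 g
nicotinic acid: 0.116 mmol/L × 123.1 mg/mmol × 1.15 L = 16.42 mg
casitone: 14.8 g/L × 1.15 L = 17.02 g

disodium phosphate 6.42 g; nicotinic acid 16.42 mg; casitone 17.02 g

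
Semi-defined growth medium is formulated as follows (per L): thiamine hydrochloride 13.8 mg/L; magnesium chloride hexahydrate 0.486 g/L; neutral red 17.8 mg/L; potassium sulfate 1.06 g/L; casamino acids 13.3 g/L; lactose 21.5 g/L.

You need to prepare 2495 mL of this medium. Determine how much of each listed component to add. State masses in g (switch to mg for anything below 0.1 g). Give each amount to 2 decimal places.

Working volume: 2495 mL = 2.495 L.
thiamine hydrochloride: 13.8 mg/L × 2.495 L = 34.43 mg
magnesium chloride hexahydrate: 0.486 g/L × 2.495 L = 1.21 g
neutral red: 17.8 mg/L × 2.495 L = 44.41 mg
potassium sulfate: 1.06 g/L × 2.495 L = 2.64 g
casamino acids: 13.3 g/L × 2.495 L = 33.18 g
lactose: 21.5 g/L × 2.495 L = 53.64 g

thiamine hydrochloride 34.43 mg; magnesium chloride hexahydrate 1.21 g; neutral red 44.41 mg; potassium sulfate 2.64 g; casamino acids 33.18 g; lactose 53.64 g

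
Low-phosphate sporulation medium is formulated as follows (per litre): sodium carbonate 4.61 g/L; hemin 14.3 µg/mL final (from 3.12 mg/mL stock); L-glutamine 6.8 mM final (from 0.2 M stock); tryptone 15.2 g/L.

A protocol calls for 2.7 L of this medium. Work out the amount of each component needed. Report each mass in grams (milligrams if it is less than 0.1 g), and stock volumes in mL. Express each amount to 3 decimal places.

Scale factor relative to 1 L: 2.7.
sodium carbonate: 4.61 g/L × 2.7 L = 12.447 g
hemin: V = C2·V2/C1 = 14.3 µg/mL × 2700 mL ÷ 3120 µg/mL = 12.375 mL
L-glutamine: dilute stock: 6.8 mM × 2700 mL ÷ 200 mM = 91.800 mL
tryptone: 15.2 g/L × 2.7 L = 41.040 g

sodium carbonate 12.447 g; hemin 12.375 mL; L-glutamine 91.800 mL; tryptone 41.040 g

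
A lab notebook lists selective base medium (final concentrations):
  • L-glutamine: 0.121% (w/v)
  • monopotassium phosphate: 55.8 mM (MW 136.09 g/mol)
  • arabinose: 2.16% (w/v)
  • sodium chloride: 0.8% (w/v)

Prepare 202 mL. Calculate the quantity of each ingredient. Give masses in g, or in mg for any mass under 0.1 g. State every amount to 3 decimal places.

Working volume: 202 mL = 0.202 L.
L-glutamine: 0.121 g per 100 mL × 202 mL ÷ 100 = 0.244 g
monopotassium phosphate: 55.8 mmol/L × 136.09 g/mol × 0.202 L ÷ 1000 = 1.534 g
arabinose: 2.16% w/v = 21.6 g/L → 21.6 × 0.202 L = 4.363 g
sodium chloride: 0.8 g per 100 mL × 202 mL ÷ 100 = 1.616 g

L-glutamine 0.244 g; monopotassium phosphate 1.534 g; arabinose 4.363 g; sodium chloride 1.616 g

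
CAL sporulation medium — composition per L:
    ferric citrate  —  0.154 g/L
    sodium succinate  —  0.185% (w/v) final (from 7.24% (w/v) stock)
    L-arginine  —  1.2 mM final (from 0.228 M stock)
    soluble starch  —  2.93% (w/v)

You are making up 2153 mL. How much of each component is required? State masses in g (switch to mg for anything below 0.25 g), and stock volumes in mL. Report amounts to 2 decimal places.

ferric citrate 0.33 g; sodium succinate 55.01 mL; L-arginine 11.33 mL; soluble starch 63.08 g

Target volume = 2153 mL = 2.153 L.
ferric citrate: 0.154 g/L × 2.153 L = 0.33 g
sodium succinate: V = C2·V2/C1 = 0.185% ÷ 7.24% × 2153 mL = 55.01 mL
L-arginine: V = C2·V2/C1 = 1.2 mM × 2153 mL ÷ 228 mM = 11.33 mL
soluble starch: 2.93 g per 100 mL × 2153 mL ÷ 100 = 63.08 g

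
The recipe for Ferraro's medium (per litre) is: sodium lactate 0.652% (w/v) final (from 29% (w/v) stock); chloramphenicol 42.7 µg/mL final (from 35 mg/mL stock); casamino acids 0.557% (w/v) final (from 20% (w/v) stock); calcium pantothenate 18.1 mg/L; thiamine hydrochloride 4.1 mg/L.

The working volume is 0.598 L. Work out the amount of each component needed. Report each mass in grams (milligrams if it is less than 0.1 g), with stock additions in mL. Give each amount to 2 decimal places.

sodium lactate 13.44 mL; chloramphenicol 0.73 mL; casamino acids 16.65 mL; calcium pantothenate 10.82 mg; thiamine hydrochloride 2.45 mg

Scale factor relative to 1 L: 0.598.
sodium lactate: C1V1 = C2V2 → 0.652% ÷ 29% × 598 mL = 13.44 mL
chloramphenicol: C1V1 = C2V2 → 42.7 µg/mL × 598 mL ÷ 35000 µg/mL = 0.73 mL
casamino acids: V = C2·V2/C1 = 0.557% ÷ 20% × 598 mL = 16.65 mL
calcium pantothenate: 18.1 mg/L × 0.598 L = 10.82 mg
thiamine hydrochloride: 4.1 mg/L × 0.598 L = 2.45 mg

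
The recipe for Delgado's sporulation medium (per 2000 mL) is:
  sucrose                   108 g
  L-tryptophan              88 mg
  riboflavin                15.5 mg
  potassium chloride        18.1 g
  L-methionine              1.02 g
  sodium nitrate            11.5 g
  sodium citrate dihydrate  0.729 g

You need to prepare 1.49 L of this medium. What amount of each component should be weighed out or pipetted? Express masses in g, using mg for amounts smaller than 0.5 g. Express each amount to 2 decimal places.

Scale factor = 1490 mL / 2000 mL = 0.745.
sucrose: 108 g × (1490 mL / 2000 mL) = 80.46 g
L-tryptophan: 88 mg × (1490 mL / 2000 mL) = 65.56 mg
riboflavin: 15.5 mg × (1490 mL / 2000 mL) = 11.55 mg
potassium chloride: 18.1 g × (1490 mL / 2000 mL) = 13.48 g
L-methionine: 1.02 g × (1490 mL / 2000 mL) = 0.76 g
sodium nitrate: 11.5 g × (1490 mL / 2000 mL) = 8.57 g
sodium citrate dihydrate: 0.729 g × (1490 mL / 2000 mL) = 0.54 g

sucrose 80.46 g; L-tryptophan 65.56 mg; riboflavin 11.55 mg; potassium chloride 13.48 g; L-methionine 0.76 g; sodium nitrate 8.57 g; sodium citrate dihydrate 0.54 g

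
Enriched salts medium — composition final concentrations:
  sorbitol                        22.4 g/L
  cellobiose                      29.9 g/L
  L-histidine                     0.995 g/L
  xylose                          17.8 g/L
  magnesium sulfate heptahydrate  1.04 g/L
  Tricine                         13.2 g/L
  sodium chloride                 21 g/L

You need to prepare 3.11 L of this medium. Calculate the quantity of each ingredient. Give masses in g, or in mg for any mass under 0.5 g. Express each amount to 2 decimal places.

Working volume: 3.11 L.
sorbitol: 22.4 g/L × 3.11 L = 69.66 g
cellobiose: 29.9 g/L × 3.11 L = 92.99 g
L-histidine: 0.995 g/L × 3.11 L = 3.09 g
xylose: 17.8 g/L × 3.11 L = 55.36 g
magnesium sulfate heptahydrate: 1.04 g/L × 3.11 L = 3.23 g
Tricine: 13.2 g/L × 3.11 L = 41.05 g
sodium chloride: 21 g/L × 3.11 L = 65.31 g

sorbitol 69.66 g; cellobiose 92.99 g; L-histidine 3.09 g; xylose 55.36 g; magnesium sulfate heptahydrate 3.23 g; Tricine 41.05 g; sodium chloride 65.31 g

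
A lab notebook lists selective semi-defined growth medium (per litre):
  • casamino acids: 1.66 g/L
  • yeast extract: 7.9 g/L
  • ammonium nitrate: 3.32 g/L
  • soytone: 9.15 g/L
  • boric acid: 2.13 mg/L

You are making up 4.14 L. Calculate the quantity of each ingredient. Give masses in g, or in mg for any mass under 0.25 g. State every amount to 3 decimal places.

casamino acids 6.872 g; yeast extract 32.706 g; ammonium nitrate 13.745 g; soytone 37.881 g; boric acid 8.818 mg

Working volume: 4.14 L.
casamino acids: 1.66 g/L × 4.14 L = 6.872 g
yeast extract: 7.9 g/L × 4.14 L = 32.706 g
ammonium nitrate: 3.32 g/L × 4.14 L = 13.745 g
soytone: 9.15 g/L × 4.14 L = 37.881 g
boric acid: 2.13 mg/L × 4.14 L = 8.818 mg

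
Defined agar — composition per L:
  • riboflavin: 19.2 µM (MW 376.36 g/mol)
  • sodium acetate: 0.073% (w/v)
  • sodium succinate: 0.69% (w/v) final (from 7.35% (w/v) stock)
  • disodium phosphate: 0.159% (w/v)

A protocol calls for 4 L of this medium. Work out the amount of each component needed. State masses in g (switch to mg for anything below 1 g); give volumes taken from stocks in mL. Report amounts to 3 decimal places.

riboflavin 28.904 mg; sodium acetate 2.920 g; sodium succinate 375.510 mL; disodium phosphate 6.360 g

Scale factor relative to 1 L: 4.
riboflavin: 19.2 µmol/L × 376.36 g/mol × 4 L ÷ 1000 = 28.904 mg
sodium acetate: 0.073 g per 100 mL × 4000 mL ÷ 100 = 2.920 g
sodium succinate: V = C2·V2/C1 = 0.69% ÷ 7.35% × 4000 mL = 375.510 mL
disodium phosphate: 0.159% w/v = 1.59 g/L → 1.59 × 4 L = 6.360 g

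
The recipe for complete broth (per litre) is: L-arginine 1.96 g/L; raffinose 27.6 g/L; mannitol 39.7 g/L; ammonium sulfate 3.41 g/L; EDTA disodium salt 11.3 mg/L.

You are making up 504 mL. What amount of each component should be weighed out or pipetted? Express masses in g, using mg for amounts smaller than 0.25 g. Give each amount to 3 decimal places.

L-arginine 0.988 g; raffinose 13.910 g; mannitol 20.009 g; ammonium sulfate 1.719 g; EDTA disodium salt 5.695 mg

Target volume = 504 mL = 0.504 L.
L-arginine: 1.96 g/L × 0.504 L = 0.988 g
raffinose: 27.6 g/L × 0.504 L = 13.910 g
mannitol: 39.7 g/L × 0.504 L = 20.009 g
ammonium sulfate: 3.41 g/L × 0.504 L = 1.719 g
EDTA disodium salt: 11.3 mg/L × 0.504 L = 5.695 mg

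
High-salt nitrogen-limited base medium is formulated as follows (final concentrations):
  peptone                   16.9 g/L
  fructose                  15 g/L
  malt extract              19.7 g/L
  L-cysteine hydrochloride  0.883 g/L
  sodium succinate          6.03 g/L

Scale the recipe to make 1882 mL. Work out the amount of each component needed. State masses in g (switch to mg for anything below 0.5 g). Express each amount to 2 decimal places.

Target volume = 1882 mL = 1.882 L.
peptone: 16.9 g/L × 1.882 L = 31.81 g
fructose: 15 g/L × 1.882 L = 28.23 g
malt extract: 19.7 g/L × 1.882 L = 37.08 g
L-cysteine hydrochloride: 0.883 g/L × 1.882 L = 1.66 g
sodium succinate: 6.03 g/L × 1.882 L = 11.35 g

peptone 31.81 g; fructose 28.23 g; malt extract 37.08 g; L-cysteine hydrochloride 1.66 g; sodium succinate 11.35 g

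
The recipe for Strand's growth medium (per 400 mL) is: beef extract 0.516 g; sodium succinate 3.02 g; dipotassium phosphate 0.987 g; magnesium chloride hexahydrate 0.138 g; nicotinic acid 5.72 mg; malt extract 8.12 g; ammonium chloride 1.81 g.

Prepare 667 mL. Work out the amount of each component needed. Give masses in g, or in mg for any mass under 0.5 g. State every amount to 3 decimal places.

beef extract 0.860 g; sodium succinate 5.036 g; dipotassium phosphate 1.646 g; magnesium chloride hexahydrate 230.115 mg; nicotinic acid 9.538 mg; malt extract 13.540 g; ammonium chloride 3.018 g

Scale factor = 667 mL / 400 mL = 1.6675.
beef extract: 0.516 g × (667 mL / 400 mL) = 0.860 g
sodium succinate: 3.02 g × (667 mL / 400 mL) = 5.036 g
dipotassium phosphate: 0.987 g × (667 mL / 400 mL) = 1.646 g
magnesium chloride hexahydrate: 0.138 g × (667 mL / 400 mL) = 0.230115 g = 230.115 mg
nicotinic acid: 5.72 mg × (667 mL / 400 mL) = 9.538 mg
malt extract: 8.12 g × (667 mL / 400 mL) = 13.540 g
ammonium chloride: 1.81 g × (667 mL / 400 mL) = 3.018 g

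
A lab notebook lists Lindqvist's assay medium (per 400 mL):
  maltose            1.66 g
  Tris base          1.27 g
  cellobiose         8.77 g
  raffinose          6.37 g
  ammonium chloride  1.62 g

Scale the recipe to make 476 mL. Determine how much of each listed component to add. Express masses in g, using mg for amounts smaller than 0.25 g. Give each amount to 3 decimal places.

Ratio of target to recipe volume: 476 / 400 = 1.19.
maltose: 1.66 g × (476 mL / 400 mL) = 1.975 g
Tris base: 1.27 g × (476 mL / 400 mL) = 1.511 g
cellobiose: 8.77 g × (476 mL / 400 mL) = 10.436 g
raffinose: 6.37 g × (476 mL / 400 mL) = 7.580 g
ammonium chloride: 1.62 g × (476 mL / 400 mL) = 1.928 g

maltose 1.975 g; Tris base 1.511 g; cellobiose 10.436 g; raffinose 7.580 g; ammonium chloride 1.928 g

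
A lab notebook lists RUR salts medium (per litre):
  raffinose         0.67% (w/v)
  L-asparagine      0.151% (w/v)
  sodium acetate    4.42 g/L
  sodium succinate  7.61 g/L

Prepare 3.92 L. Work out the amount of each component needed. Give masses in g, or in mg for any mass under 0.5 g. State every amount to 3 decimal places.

Scale factor relative to 1 L: 3.92.
raffinose: 0.67% w/v = 6.7 g/L → 6.7 × 3.92 L = 26.264 g
L-asparagine: 0.151 g per 100 mL × 3920 mL ÷ 100 = 5.919 g
sodium acetate: 4.42 g/L × 3.92 L = 17.326 g
sodium succinate: 7.61 g/L × 3.92 L = 29.831 g

raffinose 26.264 g; L-asparagine 5.919 g; sodium acetate 17.326 g; sodium succinate 29.831 g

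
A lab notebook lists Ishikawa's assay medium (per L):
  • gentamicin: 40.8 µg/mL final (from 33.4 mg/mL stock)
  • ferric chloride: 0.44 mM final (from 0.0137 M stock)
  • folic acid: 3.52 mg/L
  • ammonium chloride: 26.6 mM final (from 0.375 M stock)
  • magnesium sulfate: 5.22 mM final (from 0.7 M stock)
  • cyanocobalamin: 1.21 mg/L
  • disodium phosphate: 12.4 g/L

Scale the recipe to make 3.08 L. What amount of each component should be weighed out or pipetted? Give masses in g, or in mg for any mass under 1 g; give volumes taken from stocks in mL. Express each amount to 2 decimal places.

gentamicin 3.76 mL; ferric chloride 98.92 mL; folic acid 10.84 mg; ammonium chloride 218.47 mL; magnesium sulfate 22.97 mL; cyanocobalamin 3.73 mg; disodium phosphate 38.19 g

Scale factor relative to 1 L: 3.08.
gentamicin: V = C2·V2/C1 = 40.8 µg/mL × 3080 mL ÷ 33400 µg/mL = 3.76 mL
ferric chloride: dilute stock: 0.44 mM × 3080 mL ÷ 13.7 mM = 98.92 mL
folic acid: 3.52 mg/L × 3.08 L = 10.84 mg
ammonium chloride: dilute stock: 26.6 mM × 3080 mL ÷ 375 mM = 218.47 mL
magnesium sulfate: C1V1 = C2V2 → 5.22 mM × 3080 mL ÷ 700 mM = 22.97 mL
cyanocobalamin: 1.21 mg/L × 3.08 L = 3.73 mg
disodium phosphate: 12.4 g/L × 3.08 L = 38.19 g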